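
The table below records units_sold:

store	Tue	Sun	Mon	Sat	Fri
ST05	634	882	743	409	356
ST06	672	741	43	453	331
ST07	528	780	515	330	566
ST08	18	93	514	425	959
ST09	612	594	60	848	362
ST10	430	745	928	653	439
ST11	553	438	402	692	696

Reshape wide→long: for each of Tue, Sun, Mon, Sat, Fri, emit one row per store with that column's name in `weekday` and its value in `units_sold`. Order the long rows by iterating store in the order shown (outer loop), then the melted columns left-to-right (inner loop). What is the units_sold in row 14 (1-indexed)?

330

35 rows total (7 × 5). Row 14: index ⌊(14-1)/5⌋ = 2 into store → ST07; (14-1) mod 5 = 3 into the melted columns → Sat.
So row 14 is (ST07, Sat, 330); units_sold = 330.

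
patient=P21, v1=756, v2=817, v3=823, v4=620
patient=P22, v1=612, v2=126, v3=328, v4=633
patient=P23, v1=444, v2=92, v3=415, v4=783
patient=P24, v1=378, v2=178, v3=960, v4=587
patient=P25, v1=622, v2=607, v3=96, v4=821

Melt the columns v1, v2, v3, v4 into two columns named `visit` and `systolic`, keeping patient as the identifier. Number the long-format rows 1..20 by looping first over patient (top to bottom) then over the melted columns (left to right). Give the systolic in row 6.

126

20 rows total (5 × 4). Row 6: index ⌊(6-1)/4⌋ = 1 into patient → P22; (6-1) mod 4 = 1 into the melted columns → v2.
So row 6 is (P22, v2, 126); systolic = 126.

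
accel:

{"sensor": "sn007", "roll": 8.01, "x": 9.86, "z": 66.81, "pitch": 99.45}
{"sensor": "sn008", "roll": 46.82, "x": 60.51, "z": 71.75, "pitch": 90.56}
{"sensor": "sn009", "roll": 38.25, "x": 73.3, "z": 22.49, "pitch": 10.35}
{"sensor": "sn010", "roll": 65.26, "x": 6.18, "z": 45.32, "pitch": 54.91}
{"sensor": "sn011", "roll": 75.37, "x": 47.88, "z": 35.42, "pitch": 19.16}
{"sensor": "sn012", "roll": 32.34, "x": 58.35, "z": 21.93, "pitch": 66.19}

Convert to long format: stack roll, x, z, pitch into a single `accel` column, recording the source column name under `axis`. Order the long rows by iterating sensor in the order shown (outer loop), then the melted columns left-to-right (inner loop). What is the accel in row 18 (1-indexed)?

24 rows total (6 × 4). Row 18: index ⌊(18-1)/4⌋ = 4 into sensor → sn011; (18-1) mod 4 = 1 into the melted columns → x.
So row 18 is (sn011, x, 47.88); accel = 47.88.

47.88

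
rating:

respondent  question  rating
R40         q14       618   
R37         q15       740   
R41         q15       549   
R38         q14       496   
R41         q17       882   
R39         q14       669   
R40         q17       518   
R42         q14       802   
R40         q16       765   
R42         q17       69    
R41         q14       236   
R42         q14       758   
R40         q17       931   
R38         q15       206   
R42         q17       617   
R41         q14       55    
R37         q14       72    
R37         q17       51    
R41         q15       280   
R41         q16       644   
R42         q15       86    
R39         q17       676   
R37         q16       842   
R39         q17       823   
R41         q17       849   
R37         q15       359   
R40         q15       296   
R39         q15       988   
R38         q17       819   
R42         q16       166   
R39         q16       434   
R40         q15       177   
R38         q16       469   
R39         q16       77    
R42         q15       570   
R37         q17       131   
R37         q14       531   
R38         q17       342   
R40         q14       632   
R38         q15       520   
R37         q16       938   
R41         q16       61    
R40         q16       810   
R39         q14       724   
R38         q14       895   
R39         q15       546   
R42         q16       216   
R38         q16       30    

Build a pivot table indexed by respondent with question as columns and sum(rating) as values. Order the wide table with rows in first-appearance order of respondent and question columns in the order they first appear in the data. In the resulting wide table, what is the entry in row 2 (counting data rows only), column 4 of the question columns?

With rows in first-appearance order of respondent, row 2 is respondent=R37. question columns in first-appearance order: q14, q15, q17, q16; column 4 is q16.
Long rows with respondent=R37, question=q16: 842 + 938 = 1780.

1780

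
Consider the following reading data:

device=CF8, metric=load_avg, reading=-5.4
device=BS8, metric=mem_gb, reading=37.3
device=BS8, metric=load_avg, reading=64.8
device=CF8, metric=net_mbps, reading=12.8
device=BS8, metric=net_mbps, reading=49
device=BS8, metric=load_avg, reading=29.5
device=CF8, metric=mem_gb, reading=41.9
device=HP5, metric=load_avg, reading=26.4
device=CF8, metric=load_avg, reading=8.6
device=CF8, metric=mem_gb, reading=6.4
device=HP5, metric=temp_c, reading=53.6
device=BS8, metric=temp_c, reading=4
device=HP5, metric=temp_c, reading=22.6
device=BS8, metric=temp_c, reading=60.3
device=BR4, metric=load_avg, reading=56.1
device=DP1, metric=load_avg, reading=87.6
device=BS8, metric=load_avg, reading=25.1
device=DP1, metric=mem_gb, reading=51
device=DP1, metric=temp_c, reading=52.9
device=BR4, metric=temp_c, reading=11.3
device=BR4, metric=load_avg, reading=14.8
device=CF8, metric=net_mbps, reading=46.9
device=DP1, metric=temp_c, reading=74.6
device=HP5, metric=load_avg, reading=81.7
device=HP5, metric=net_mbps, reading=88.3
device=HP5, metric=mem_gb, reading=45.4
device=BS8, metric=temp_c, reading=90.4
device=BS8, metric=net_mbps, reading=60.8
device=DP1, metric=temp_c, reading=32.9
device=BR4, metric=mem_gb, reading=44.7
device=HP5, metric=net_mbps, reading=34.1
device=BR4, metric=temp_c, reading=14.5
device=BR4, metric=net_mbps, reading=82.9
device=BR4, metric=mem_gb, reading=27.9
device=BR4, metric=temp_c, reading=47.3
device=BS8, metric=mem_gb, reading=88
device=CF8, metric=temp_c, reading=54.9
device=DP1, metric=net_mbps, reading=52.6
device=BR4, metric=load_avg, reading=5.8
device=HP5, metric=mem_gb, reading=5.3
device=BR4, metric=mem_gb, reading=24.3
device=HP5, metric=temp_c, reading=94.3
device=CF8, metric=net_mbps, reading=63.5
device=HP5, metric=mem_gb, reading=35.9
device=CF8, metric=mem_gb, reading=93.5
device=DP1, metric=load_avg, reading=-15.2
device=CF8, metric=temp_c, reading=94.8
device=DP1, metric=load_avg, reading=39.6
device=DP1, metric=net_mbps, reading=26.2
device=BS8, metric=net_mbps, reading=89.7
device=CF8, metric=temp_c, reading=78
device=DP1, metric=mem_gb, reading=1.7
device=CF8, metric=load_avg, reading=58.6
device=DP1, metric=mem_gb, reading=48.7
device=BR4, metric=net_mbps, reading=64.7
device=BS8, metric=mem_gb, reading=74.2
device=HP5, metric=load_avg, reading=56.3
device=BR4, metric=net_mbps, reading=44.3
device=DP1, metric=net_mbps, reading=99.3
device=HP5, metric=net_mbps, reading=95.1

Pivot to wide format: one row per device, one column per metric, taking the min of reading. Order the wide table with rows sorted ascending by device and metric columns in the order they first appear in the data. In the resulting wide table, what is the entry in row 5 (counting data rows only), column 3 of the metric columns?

With rows sorted ascending by device, row 5 is device=HP5. metric columns in first-appearance order: load_avg, mem_gb, net_mbps, temp_c; column 3 is net_mbps.
Long rows with device=HP5, metric=net_mbps: min(88.3, 34.1, 95.1) = 34.1.

34.1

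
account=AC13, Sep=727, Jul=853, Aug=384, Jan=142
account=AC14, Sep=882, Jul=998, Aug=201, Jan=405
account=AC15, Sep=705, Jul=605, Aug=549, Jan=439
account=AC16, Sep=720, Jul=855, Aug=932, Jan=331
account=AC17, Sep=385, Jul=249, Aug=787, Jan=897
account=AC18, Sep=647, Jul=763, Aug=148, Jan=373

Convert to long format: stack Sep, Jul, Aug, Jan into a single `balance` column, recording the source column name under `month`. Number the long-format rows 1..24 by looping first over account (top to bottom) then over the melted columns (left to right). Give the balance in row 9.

24 rows total (6 × 4). Row 9: index ⌊(9-1)/4⌋ = 2 into account → AC15; (9-1) mod 4 = 0 into the melted columns → Sep.
So row 9 is (AC15, Sep, 705); balance = 705.

705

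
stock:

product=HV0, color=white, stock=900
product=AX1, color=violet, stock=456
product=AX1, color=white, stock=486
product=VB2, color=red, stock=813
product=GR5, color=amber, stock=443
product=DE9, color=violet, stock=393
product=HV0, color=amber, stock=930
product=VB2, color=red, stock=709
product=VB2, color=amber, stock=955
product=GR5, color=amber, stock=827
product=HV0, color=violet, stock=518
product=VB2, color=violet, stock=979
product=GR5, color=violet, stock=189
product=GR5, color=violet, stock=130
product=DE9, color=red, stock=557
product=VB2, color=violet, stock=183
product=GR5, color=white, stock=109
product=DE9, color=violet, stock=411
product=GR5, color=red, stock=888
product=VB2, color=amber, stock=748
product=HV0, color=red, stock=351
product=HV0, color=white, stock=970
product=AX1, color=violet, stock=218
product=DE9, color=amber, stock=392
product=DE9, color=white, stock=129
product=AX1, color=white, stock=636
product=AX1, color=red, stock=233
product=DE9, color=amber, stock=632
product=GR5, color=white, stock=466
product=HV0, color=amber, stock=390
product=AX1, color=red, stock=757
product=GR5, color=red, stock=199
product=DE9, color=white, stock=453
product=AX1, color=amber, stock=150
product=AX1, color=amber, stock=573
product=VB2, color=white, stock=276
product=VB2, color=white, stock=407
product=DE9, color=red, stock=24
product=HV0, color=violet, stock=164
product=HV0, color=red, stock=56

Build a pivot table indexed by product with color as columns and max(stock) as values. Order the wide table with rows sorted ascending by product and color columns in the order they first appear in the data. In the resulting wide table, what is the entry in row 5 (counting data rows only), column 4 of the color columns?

955

With rows sorted ascending by product, row 5 is product=VB2. color columns in first-appearance order: white, violet, red, amber; column 4 is amber.
Long rows with product=VB2, color=amber: max(955, 748) = 955.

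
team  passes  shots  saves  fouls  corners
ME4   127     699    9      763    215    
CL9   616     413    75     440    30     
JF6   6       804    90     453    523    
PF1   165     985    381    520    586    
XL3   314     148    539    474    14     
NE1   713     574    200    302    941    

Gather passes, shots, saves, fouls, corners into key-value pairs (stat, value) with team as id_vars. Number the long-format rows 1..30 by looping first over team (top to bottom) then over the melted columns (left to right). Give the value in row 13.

90

30 rows total (6 × 5). Row 13: index ⌊(13-1)/5⌋ = 2 into team → JF6; (13-1) mod 5 = 2 into the melted columns → saves.
So row 13 is (JF6, saves, 90); value = 90.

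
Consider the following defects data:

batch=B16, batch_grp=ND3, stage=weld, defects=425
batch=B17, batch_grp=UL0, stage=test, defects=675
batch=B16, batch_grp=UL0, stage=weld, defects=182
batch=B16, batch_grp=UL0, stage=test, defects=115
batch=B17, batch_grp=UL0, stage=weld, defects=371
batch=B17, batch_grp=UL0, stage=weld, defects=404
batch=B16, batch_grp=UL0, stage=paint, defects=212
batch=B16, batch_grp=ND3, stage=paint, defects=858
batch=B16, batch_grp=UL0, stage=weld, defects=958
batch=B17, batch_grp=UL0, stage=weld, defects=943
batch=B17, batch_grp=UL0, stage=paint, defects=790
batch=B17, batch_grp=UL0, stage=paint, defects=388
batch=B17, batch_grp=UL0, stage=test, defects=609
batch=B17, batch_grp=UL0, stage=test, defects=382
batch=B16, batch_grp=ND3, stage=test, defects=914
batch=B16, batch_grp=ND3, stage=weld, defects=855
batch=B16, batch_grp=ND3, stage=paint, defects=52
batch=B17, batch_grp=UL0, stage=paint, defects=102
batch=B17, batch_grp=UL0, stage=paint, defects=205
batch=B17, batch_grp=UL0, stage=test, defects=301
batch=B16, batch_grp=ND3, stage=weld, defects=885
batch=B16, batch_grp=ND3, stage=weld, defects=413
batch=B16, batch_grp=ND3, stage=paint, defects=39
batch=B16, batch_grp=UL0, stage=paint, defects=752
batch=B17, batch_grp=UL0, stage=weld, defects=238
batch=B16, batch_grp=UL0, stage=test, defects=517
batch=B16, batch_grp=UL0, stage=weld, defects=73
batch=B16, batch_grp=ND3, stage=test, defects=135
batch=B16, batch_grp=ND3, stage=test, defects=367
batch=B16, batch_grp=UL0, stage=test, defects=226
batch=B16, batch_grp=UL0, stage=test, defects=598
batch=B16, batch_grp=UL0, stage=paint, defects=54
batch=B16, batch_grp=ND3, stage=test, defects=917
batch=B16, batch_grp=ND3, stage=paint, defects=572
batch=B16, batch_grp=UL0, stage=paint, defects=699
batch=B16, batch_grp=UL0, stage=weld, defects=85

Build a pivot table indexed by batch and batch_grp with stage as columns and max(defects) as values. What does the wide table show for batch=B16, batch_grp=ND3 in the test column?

917

Rows with batch=B16, batch_grp=ND3 and stage=test: defects values are 914, 135, 367, 917.
max(914, 135, 367, 917) = 917.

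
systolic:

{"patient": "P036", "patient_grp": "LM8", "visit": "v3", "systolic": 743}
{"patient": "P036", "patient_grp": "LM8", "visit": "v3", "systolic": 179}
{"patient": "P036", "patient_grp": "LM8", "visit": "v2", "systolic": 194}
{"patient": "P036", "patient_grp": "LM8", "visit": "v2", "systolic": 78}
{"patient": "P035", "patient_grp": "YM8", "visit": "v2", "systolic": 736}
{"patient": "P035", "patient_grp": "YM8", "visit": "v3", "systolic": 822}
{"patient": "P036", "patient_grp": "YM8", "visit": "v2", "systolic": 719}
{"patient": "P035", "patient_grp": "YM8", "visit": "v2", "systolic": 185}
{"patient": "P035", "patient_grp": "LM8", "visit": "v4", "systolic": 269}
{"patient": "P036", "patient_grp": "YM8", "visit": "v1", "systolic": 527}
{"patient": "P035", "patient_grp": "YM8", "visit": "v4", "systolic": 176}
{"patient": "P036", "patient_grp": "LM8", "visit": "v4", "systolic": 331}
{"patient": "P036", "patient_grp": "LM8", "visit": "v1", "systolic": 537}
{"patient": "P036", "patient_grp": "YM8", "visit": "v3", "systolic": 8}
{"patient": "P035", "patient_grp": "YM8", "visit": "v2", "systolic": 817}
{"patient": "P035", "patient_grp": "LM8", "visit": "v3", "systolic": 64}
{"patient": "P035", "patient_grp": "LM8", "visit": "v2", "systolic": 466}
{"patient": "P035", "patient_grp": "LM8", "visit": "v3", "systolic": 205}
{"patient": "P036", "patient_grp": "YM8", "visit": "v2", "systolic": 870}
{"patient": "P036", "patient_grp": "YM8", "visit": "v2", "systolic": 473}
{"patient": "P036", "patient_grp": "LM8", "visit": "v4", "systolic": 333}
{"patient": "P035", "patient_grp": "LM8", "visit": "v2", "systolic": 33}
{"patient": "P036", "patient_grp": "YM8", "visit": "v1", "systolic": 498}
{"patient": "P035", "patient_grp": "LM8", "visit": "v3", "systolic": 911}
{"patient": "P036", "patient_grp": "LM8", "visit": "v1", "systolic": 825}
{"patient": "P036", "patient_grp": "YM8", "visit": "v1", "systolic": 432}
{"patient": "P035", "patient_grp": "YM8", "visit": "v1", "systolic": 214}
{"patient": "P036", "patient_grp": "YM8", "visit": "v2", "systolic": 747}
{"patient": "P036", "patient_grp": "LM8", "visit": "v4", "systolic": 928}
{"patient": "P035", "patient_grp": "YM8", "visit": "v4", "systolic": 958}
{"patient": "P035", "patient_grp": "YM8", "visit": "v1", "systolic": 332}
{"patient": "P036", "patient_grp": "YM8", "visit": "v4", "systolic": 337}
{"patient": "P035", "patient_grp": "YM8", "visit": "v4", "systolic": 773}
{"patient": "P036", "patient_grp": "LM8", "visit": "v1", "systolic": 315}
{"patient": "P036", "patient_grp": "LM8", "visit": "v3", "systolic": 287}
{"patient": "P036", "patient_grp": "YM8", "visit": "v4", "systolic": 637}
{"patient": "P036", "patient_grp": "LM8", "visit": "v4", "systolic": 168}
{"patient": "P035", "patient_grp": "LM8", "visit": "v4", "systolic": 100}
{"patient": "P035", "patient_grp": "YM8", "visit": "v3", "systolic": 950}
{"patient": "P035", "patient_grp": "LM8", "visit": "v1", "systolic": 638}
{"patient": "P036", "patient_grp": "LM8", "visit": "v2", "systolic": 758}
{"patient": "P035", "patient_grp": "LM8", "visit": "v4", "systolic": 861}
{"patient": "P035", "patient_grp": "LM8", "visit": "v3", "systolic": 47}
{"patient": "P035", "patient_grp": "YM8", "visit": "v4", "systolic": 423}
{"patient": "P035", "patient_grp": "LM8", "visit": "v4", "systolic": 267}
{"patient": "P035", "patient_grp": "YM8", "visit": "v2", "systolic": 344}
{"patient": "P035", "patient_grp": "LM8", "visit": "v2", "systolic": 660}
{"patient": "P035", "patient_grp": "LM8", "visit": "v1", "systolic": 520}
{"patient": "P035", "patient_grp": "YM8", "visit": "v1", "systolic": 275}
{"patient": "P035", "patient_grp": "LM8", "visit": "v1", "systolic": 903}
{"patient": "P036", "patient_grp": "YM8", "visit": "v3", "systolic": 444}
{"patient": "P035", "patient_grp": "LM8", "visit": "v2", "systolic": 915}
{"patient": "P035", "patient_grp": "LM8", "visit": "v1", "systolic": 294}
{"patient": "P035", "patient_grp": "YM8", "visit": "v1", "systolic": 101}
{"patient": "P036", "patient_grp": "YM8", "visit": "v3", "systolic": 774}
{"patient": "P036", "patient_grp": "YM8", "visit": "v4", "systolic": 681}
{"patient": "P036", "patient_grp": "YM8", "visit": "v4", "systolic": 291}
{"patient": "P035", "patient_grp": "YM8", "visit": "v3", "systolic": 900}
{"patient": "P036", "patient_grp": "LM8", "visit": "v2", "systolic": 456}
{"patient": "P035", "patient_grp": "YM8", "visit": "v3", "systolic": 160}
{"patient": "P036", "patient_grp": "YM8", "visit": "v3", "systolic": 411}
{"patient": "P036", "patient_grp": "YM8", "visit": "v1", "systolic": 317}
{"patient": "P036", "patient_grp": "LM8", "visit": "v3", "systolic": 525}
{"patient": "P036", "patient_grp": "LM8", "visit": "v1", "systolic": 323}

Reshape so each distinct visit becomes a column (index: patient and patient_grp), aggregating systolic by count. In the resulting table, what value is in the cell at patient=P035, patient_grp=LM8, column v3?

Rows with patient=P035, patient_grp=LM8 and visit=v3: systolic values are 64, 205, 911, 47.
4 rows match — count = 4.

4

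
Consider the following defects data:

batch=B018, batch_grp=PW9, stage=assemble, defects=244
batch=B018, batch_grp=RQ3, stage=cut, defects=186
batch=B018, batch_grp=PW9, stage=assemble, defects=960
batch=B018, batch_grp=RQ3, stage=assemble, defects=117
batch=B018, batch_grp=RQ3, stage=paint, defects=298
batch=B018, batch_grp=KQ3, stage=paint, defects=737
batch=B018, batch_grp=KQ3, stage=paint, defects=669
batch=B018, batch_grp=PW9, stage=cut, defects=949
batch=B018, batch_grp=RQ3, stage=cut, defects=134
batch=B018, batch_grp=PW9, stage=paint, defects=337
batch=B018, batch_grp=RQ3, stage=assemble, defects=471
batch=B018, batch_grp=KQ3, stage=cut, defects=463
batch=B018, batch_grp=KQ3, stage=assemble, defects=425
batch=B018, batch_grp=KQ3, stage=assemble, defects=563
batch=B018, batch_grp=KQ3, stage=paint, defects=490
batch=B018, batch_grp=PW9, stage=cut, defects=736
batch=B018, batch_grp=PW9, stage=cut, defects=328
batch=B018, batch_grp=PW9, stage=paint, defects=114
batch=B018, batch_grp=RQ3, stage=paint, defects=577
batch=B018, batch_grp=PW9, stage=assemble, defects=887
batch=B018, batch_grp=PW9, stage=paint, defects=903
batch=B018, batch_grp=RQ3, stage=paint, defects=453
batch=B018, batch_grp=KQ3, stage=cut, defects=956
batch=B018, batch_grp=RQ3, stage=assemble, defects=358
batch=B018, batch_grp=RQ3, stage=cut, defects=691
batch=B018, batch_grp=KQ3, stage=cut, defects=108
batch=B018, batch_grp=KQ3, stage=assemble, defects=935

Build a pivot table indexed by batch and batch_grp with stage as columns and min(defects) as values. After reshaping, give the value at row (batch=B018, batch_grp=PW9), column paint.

114

Rows with batch=B018, batch_grp=PW9 and stage=paint: defects values are 337, 114, 903.
min(337, 114, 903) = 114.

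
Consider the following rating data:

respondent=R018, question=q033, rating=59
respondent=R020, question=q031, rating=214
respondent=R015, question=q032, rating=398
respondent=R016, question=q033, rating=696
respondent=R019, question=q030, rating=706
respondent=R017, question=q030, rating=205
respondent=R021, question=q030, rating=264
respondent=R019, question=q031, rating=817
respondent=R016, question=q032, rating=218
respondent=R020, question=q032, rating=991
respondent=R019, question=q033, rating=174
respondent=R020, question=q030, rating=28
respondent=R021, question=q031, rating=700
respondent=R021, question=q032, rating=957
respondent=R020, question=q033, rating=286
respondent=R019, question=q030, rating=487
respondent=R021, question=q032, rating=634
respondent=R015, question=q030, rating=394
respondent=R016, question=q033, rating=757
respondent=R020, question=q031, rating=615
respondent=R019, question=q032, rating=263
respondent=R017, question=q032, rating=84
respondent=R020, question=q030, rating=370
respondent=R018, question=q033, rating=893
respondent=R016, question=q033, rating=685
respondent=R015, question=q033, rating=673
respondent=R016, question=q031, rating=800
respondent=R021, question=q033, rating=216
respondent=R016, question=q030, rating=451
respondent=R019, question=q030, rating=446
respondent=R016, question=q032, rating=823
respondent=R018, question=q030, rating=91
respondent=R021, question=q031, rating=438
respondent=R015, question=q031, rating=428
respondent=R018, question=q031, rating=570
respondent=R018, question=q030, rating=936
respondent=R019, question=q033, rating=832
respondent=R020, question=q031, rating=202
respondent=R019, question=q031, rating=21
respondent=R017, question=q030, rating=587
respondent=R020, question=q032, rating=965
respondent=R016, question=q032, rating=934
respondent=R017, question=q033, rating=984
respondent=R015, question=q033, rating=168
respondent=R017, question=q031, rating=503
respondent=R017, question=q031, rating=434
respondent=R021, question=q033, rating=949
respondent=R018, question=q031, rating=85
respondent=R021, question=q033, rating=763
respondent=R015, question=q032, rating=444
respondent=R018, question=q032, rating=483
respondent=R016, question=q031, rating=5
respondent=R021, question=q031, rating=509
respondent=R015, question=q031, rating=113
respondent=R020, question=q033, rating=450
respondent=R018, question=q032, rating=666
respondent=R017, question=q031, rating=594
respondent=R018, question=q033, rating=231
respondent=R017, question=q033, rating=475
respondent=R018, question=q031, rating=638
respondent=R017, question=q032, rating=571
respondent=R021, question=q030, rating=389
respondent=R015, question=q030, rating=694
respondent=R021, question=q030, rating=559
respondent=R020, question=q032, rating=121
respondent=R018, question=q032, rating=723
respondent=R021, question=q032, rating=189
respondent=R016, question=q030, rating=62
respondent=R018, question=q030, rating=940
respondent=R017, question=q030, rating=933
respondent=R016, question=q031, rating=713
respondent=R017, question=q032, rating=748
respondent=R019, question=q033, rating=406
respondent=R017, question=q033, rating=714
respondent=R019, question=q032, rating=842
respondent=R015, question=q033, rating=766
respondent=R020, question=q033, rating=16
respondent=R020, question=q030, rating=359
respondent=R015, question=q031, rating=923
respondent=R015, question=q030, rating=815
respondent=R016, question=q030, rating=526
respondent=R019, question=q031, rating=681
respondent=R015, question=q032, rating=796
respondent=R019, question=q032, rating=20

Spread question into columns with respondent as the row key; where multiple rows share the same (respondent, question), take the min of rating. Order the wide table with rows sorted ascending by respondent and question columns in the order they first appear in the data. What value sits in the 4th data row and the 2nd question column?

With rows sorted ascending by respondent, row 4 is respondent=R018. question columns in first-appearance order: q033, q031, q032, q030; column 2 is q031.
Long rows with respondent=R018, question=q031: min(570, 85, 638) = 85.

85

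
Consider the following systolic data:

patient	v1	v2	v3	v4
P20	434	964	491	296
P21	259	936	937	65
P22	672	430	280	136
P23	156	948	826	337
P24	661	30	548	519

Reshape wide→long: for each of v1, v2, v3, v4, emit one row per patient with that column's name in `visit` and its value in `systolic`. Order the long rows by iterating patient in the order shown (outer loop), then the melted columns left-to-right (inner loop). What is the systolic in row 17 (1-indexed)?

661

20 rows total (5 × 4). Row 17: index ⌊(17-1)/4⌋ = 4 into patient → P24; (17-1) mod 4 = 0 into the melted columns → v1.
So row 17 is (P24, v1, 661); systolic = 661.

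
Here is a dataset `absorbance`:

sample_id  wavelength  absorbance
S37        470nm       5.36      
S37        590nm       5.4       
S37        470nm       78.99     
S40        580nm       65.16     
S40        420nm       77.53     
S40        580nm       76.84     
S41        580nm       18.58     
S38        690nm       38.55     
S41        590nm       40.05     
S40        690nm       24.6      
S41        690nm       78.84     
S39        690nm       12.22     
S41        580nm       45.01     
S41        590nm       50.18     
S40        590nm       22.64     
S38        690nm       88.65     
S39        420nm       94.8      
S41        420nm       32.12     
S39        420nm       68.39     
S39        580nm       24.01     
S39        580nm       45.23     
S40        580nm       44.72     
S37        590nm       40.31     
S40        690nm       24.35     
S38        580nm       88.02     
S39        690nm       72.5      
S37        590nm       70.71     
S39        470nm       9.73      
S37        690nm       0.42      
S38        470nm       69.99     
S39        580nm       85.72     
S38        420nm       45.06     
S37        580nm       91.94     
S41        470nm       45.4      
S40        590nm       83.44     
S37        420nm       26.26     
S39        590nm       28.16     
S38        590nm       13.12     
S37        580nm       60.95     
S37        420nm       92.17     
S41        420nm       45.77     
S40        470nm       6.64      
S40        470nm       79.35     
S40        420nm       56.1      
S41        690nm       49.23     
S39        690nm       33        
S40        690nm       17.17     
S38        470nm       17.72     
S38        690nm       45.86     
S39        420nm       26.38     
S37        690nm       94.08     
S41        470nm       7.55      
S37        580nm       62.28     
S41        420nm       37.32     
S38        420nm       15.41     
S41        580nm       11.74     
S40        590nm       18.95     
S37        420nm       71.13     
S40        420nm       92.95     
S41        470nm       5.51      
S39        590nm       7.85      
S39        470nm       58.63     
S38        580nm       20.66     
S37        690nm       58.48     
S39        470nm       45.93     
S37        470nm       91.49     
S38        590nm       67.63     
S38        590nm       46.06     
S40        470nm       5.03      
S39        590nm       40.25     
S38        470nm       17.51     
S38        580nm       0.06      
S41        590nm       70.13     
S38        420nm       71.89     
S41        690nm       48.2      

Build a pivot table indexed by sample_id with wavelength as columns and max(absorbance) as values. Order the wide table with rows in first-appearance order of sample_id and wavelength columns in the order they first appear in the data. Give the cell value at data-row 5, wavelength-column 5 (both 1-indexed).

With rows in first-appearance order of sample_id, row 5 is sample_id=S39. wavelength columns in first-appearance order: 470nm, 590nm, 580nm, 420nm, 690nm; column 5 is 690nm.
Long rows with sample_id=S39, wavelength=690nm: max(12.22, 72.5, 33) = 72.5.

72.5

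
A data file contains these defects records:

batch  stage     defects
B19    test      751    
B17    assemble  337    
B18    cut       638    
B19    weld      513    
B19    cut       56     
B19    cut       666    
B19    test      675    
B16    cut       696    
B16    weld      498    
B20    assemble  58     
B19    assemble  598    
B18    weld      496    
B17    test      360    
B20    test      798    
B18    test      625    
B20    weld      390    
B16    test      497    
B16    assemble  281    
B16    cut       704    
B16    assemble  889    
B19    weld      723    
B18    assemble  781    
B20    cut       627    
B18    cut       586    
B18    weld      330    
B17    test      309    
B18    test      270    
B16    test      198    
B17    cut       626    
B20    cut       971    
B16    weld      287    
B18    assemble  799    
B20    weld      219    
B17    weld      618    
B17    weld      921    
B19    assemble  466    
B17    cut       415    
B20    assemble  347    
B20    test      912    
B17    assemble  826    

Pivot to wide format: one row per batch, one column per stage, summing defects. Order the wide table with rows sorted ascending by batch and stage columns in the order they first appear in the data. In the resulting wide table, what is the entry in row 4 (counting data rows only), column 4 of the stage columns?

With rows sorted ascending by batch, row 4 is batch=B19. stage columns in first-appearance order: test, assemble, cut, weld; column 4 is weld.
Long rows with batch=B19, stage=weld: 513 + 723 = 1236.

1236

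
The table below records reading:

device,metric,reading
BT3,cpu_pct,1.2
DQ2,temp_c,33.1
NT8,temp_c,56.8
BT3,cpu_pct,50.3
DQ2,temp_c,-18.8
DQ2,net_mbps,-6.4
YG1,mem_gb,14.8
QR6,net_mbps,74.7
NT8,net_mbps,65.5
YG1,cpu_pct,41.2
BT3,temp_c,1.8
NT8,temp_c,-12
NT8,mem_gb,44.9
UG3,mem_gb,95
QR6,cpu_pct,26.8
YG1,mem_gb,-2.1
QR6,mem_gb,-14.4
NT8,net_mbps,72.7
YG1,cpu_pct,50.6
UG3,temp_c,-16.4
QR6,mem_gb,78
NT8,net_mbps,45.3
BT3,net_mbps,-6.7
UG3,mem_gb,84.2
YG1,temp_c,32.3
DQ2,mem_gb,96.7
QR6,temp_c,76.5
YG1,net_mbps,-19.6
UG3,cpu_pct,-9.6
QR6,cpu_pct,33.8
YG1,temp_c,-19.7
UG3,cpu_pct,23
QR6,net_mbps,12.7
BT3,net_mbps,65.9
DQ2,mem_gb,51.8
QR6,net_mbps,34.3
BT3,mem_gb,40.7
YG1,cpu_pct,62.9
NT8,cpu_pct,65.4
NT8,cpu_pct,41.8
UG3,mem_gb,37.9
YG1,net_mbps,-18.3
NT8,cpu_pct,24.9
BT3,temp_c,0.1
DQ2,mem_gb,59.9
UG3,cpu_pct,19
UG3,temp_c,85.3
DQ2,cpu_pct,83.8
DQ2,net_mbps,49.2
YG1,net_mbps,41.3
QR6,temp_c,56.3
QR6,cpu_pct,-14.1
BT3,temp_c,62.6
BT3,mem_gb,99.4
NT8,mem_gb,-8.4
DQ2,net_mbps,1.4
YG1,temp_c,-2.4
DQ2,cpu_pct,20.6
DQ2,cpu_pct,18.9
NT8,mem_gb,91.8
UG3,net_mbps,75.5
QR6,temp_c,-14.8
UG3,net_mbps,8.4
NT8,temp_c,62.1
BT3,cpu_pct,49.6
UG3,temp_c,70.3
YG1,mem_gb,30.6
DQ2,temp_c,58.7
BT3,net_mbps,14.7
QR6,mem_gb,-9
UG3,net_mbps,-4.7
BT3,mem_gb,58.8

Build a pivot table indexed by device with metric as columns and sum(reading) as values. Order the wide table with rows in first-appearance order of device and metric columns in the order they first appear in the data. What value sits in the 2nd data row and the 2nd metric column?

With rows in first-appearance order of device, row 2 is device=DQ2. metric columns in first-appearance order: cpu_pct, temp_c, net_mbps, mem_gb; column 2 is temp_c.
Long rows with device=DQ2, metric=temp_c: 33.1 + -18.8 + 58.7 = 73.

73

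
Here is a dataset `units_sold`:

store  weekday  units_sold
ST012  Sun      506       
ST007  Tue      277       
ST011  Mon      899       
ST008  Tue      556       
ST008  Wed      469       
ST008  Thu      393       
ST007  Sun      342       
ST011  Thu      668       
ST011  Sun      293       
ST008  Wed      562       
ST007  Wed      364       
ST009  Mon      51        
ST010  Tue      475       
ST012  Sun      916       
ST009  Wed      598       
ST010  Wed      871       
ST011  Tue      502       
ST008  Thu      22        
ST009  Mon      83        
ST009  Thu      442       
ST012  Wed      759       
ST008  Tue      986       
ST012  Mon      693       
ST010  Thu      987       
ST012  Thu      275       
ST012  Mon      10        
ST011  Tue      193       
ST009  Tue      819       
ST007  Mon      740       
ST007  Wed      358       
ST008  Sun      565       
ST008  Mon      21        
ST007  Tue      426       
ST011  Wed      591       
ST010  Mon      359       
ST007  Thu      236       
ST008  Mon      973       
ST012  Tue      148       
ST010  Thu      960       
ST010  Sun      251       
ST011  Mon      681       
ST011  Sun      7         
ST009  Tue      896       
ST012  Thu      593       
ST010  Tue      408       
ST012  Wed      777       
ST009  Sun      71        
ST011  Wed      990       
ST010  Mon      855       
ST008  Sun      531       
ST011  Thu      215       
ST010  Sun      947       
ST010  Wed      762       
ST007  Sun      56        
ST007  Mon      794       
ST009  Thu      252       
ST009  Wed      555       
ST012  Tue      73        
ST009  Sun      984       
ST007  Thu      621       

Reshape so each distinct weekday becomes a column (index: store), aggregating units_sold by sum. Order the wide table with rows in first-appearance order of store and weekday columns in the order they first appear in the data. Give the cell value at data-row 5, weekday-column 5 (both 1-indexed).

With rows in first-appearance order of store, row 5 is store=ST009. weekday columns in first-appearance order: Sun, Tue, Mon, Wed, Thu; column 5 is Thu.
Long rows with store=ST009, weekday=Thu: 442 + 252 = 694.

694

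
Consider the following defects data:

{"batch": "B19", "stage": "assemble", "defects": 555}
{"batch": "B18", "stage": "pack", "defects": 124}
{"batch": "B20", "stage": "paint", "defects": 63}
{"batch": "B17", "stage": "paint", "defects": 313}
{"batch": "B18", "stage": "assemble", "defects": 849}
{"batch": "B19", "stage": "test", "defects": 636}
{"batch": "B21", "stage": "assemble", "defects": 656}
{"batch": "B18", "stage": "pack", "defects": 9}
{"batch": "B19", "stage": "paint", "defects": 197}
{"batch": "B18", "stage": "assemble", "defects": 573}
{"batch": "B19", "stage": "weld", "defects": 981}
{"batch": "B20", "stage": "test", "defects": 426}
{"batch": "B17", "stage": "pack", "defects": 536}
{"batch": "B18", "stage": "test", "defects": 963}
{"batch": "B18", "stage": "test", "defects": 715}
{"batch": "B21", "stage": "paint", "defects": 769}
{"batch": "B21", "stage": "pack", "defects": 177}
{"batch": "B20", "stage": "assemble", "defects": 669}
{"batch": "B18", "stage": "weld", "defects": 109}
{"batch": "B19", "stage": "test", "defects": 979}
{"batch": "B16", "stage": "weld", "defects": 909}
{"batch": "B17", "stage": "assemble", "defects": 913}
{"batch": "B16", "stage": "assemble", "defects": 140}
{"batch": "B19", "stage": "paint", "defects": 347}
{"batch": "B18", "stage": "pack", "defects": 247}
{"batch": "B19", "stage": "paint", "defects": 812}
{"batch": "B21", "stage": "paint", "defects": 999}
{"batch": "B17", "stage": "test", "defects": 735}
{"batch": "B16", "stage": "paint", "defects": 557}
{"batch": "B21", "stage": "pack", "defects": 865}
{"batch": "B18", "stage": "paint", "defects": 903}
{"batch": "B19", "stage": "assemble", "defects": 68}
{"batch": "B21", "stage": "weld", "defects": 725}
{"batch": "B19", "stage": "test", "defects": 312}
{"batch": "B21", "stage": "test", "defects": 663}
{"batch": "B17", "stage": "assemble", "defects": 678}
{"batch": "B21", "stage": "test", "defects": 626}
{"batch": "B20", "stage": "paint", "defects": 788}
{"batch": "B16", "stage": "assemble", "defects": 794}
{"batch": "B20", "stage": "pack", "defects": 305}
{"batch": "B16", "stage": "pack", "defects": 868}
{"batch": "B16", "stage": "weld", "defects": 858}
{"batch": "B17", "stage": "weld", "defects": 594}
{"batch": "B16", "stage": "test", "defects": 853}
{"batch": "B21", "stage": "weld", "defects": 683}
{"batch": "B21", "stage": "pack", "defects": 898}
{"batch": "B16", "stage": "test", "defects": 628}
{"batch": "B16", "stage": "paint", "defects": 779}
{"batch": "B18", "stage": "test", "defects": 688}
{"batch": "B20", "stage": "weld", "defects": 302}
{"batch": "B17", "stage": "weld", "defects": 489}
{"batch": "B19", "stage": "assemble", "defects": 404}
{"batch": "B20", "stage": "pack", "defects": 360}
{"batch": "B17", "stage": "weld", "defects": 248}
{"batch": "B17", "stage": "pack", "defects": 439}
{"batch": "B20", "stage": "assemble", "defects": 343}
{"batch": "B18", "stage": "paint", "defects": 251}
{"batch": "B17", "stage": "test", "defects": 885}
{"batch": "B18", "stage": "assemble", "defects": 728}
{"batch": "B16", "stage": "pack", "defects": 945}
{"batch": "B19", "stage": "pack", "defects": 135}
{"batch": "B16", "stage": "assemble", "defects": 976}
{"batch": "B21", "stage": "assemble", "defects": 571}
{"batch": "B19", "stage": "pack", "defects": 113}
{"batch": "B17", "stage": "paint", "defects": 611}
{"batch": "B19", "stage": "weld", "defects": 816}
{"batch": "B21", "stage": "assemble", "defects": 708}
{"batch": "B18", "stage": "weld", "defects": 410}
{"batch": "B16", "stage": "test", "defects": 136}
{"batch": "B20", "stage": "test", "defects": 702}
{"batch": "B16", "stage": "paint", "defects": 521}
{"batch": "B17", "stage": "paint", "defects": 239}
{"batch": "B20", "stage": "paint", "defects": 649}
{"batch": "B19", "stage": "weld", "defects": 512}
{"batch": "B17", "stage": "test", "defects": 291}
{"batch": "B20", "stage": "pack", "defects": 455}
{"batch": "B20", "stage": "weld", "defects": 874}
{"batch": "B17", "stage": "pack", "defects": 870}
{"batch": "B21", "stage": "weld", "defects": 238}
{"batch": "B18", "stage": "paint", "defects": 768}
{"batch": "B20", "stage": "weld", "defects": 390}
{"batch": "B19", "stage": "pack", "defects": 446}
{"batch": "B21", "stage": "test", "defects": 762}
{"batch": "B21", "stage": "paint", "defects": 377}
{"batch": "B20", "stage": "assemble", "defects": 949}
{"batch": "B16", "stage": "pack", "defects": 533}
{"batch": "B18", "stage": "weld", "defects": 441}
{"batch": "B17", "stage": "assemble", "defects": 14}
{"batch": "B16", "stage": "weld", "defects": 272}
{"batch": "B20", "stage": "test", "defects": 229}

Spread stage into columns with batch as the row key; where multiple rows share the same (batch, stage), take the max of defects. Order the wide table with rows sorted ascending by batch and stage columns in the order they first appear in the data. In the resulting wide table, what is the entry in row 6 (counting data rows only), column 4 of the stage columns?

With rows sorted ascending by batch, row 6 is batch=B21. stage columns in first-appearance order: assemble, pack, paint, test, weld; column 4 is test.
Long rows with batch=B21, stage=test: max(663, 626, 762) = 762.

762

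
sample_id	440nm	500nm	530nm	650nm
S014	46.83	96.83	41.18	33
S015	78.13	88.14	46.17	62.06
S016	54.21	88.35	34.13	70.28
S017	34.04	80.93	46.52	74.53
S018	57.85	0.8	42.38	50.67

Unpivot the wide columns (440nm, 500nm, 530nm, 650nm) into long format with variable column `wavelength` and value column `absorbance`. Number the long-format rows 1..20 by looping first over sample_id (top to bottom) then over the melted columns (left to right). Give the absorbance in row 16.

20 rows total (5 × 4). Row 16: index ⌊(16-1)/4⌋ = 3 into sample_id → S017; (16-1) mod 4 = 3 into the melted columns → 650nm.
So row 16 is (S017, 650nm, 74.53); absorbance = 74.53.

74.53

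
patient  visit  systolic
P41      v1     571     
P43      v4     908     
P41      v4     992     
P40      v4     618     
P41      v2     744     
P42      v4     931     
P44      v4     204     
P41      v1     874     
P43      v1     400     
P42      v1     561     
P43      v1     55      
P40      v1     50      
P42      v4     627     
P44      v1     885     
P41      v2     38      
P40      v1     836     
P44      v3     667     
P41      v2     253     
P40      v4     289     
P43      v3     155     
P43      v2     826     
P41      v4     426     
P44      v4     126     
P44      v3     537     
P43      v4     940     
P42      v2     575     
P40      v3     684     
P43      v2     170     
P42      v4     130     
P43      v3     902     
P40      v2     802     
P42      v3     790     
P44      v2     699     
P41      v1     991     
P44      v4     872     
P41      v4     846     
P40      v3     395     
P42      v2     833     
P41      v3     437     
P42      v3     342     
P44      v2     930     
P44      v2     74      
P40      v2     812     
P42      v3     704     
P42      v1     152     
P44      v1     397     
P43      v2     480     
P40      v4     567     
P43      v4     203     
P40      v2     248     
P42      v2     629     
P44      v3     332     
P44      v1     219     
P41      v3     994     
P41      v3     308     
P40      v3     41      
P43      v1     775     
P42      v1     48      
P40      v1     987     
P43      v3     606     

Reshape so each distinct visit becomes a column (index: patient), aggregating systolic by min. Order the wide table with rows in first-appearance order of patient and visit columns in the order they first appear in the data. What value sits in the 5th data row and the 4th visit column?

332

With rows in first-appearance order of patient, row 5 is patient=P44. visit columns in first-appearance order: v1, v4, v2, v3; column 4 is v3.
Long rows with patient=P44, visit=v3: min(667, 537, 332) = 332.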